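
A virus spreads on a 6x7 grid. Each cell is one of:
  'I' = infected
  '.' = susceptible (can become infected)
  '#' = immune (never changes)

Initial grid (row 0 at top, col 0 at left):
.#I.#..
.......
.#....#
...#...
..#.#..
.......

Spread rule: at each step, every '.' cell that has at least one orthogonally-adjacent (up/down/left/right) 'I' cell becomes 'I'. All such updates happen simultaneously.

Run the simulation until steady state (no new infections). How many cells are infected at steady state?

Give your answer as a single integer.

Answer: 35

Derivation:
Step 0 (initial): 1 infected
Step 1: +2 new -> 3 infected
Step 2: +3 new -> 6 infected
Step 3: +4 new -> 10 infected
Step 4: +5 new -> 15 infected
Step 5: +6 new -> 21 infected
Step 6: +4 new -> 25 infected
Step 7: +4 new -> 29 infected
Step 8: +3 new -> 32 infected
Step 9: +3 new -> 35 infected
Step 10: +0 new -> 35 infected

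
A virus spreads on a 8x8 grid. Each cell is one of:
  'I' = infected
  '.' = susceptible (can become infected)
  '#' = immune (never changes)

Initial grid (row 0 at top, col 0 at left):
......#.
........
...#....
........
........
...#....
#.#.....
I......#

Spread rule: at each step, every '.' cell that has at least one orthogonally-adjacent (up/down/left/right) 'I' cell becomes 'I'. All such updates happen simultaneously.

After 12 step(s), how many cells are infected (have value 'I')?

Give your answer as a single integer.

Answer: 56

Derivation:
Step 0 (initial): 1 infected
Step 1: +1 new -> 2 infected
Step 2: +2 new -> 4 infected
Step 3: +2 new -> 6 infected
Step 4: +5 new -> 11 infected
Step 5: +5 new -> 16 infected
Step 6: +7 new -> 23 infected
Step 7: +7 new -> 30 infected
Step 8: +7 new -> 37 infected
Step 9: +7 new -> 44 infected
Step 10: +5 new -> 49 infected
Step 11: +4 new -> 53 infected
Step 12: +3 new -> 56 infected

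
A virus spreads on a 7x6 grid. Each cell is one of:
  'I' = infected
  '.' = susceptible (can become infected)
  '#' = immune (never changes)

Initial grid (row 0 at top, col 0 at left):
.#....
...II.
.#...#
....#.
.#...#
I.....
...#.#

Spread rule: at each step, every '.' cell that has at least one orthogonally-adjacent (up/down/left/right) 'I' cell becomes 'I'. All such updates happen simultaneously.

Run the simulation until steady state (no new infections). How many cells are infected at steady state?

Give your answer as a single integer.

Step 0 (initial): 3 infected
Step 1: +9 new -> 12 infected
Step 2: +8 new -> 20 infected
Step 3: +8 new -> 28 infected
Step 4: +3 new -> 31 infected
Step 5: +2 new -> 33 infected
Step 6: +0 new -> 33 infected

Answer: 33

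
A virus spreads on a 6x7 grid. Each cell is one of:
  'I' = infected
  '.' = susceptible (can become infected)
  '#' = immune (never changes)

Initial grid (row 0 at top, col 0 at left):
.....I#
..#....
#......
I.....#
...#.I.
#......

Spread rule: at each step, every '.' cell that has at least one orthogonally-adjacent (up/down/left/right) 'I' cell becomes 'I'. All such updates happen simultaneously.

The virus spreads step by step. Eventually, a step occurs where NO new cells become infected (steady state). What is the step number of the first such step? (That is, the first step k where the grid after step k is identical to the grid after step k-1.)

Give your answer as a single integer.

Answer: 6

Derivation:
Step 0 (initial): 3 infected
Step 1: +8 new -> 11 infected
Step 2: +10 new -> 21 infected
Step 3: +10 new -> 31 infected
Step 4: +4 new -> 35 infected
Step 5: +1 new -> 36 infected
Step 6: +0 new -> 36 infected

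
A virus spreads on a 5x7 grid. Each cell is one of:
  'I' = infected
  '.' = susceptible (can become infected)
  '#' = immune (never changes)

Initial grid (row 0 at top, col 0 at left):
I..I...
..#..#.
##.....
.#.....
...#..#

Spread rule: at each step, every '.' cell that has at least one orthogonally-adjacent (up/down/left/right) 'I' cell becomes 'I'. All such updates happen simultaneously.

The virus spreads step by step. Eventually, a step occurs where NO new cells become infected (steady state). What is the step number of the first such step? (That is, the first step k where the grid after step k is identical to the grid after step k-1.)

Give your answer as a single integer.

Step 0 (initial): 2 infected
Step 1: +5 new -> 7 infected
Step 2: +4 new -> 11 infected
Step 3: +4 new -> 15 infected
Step 4: +4 new -> 19 infected
Step 5: +4 new -> 23 infected
Step 6: +3 new -> 26 infected
Step 7: +1 new -> 27 infected
Step 8: +1 new -> 28 infected
Step 9: +0 new -> 28 infected

Answer: 9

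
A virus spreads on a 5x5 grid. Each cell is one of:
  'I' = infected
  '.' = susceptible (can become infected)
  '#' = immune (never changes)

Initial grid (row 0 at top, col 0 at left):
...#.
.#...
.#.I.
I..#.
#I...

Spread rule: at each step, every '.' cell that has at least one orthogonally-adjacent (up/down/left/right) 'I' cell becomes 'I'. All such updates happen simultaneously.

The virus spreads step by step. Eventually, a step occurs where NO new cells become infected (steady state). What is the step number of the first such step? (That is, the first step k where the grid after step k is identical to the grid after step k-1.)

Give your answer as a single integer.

Answer: 5

Derivation:
Step 0 (initial): 3 infected
Step 1: +6 new -> 9 infected
Step 2: +6 new -> 15 infected
Step 3: +4 new -> 19 infected
Step 4: +1 new -> 20 infected
Step 5: +0 new -> 20 infected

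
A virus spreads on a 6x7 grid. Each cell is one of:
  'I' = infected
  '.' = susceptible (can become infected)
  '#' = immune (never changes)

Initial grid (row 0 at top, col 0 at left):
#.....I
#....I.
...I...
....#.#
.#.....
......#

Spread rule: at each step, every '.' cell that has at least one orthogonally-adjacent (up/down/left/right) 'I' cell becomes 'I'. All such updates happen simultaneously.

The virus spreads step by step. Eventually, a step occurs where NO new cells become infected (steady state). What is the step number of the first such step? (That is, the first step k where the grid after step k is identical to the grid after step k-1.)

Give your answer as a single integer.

Answer: 7

Derivation:
Step 0 (initial): 3 infected
Step 1: +8 new -> 11 infected
Step 2: +8 new -> 19 infected
Step 3: +8 new -> 27 infected
Step 4: +6 new -> 33 infected
Step 5: +2 new -> 35 infected
Step 6: +1 new -> 36 infected
Step 7: +0 new -> 36 infected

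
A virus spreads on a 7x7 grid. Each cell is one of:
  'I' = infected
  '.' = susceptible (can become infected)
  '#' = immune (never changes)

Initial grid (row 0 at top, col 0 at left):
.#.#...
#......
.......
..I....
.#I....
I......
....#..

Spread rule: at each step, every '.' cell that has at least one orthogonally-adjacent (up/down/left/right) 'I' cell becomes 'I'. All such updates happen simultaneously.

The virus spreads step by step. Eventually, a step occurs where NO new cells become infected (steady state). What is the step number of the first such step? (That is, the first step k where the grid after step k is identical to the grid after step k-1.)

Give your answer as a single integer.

Answer: 8

Derivation:
Step 0 (initial): 3 infected
Step 1: +8 new -> 11 infected
Step 2: +9 new -> 20 infected
Step 3: +9 new -> 29 infected
Step 4: +5 new -> 34 infected
Step 5: +5 new -> 39 infected
Step 6: +3 new -> 42 infected
Step 7: +1 new -> 43 infected
Step 8: +0 new -> 43 infected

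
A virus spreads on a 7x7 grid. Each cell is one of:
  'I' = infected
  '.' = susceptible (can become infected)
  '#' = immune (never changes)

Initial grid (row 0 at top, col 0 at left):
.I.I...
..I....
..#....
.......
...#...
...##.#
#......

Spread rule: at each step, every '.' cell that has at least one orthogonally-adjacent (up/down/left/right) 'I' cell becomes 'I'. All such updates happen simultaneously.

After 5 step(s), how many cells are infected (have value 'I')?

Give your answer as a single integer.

Answer: 31

Derivation:
Step 0 (initial): 3 infected
Step 1: +5 new -> 8 infected
Step 2: +5 new -> 13 infected
Step 3: +6 new -> 19 infected
Step 4: +6 new -> 25 infected
Step 5: +6 new -> 31 infected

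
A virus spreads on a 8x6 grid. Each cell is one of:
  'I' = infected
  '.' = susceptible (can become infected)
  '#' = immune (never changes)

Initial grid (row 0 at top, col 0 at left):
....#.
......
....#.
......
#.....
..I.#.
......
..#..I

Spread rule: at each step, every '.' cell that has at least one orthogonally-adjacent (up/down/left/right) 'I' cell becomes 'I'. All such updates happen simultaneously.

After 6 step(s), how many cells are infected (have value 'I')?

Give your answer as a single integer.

Answer: 41

Derivation:
Step 0 (initial): 2 infected
Step 1: +6 new -> 8 infected
Step 2: +9 new -> 17 infected
Step 3: +7 new -> 24 infected
Step 4: +7 new -> 31 infected
Step 5: +5 new -> 36 infected
Step 6: +5 new -> 41 infected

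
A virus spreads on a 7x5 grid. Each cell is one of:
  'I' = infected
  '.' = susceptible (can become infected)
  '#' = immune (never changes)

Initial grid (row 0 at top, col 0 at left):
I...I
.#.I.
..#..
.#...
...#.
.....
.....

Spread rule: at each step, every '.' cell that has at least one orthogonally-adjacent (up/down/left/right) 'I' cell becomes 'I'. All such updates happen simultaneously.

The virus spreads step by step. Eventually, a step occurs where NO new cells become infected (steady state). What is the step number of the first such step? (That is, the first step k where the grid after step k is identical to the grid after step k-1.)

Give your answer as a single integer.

Answer: 8

Derivation:
Step 0 (initial): 3 infected
Step 1: +6 new -> 9 infected
Step 2: +4 new -> 13 infected
Step 3: +4 new -> 17 infected
Step 4: +3 new -> 20 infected
Step 5: +4 new -> 24 infected
Step 6: +5 new -> 29 infected
Step 7: +2 new -> 31 infected
Step 8: +0 new -> 31 infected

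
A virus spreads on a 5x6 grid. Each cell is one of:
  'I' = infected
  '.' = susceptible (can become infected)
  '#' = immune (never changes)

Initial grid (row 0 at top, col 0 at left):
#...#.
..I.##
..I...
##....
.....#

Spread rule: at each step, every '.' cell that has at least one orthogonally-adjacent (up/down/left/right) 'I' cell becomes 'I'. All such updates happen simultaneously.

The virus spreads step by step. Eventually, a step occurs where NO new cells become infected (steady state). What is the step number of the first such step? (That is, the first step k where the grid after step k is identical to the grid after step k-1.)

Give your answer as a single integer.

Answer: 5

Derivation:
Step 0 (initial): 2 infected
Step 1: +6 new -> 8 infected
Step 2: +7 new -> 15 infected
Step 3: +4 new -> 19 infected
Step 4: +3 new -> 22 infected
Step 5: +0 new -> 22 infected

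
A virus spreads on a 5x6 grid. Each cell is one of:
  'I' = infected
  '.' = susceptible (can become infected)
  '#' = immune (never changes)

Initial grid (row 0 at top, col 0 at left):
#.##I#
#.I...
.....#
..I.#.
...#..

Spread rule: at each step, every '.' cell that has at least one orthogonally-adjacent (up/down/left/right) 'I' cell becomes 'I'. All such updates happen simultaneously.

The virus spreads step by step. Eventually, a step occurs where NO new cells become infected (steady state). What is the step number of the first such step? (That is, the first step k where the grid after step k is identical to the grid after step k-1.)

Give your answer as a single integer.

Answer: 4

Derivation:
Step 0 (initial): 3 infected
Step 1: +7 new -> 10 infected
Step 2: +7 new -> 17 infected
Step 3: +2 new -> 19 infected
Step 4: +0 new -> 19 infected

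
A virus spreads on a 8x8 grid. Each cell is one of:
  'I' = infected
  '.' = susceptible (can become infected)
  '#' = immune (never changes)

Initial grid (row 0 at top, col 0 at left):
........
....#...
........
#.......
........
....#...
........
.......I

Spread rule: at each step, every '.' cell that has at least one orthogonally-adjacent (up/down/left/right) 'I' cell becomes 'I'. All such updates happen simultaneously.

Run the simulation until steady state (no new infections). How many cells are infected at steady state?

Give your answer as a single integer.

Step 0 (initial): 1 infected
Step 1: +2 new -> 3 infected
Step 2: +3 new -> 6 infected
Step 3: +4 new -> 10 infected
Step 4: +5 new -> 15 infected
Step 5: +5 new -> 20 infected
Step 6: +7 new -> 27 infected
Step 7: +8 new -> 35 infected
Step 8: +7 new -> 42 infected
Step 9: +5 new -> 47 infected
Step 10: +5 new -> 52 infected
Step 11: +3 new -> 55 infected
Step 12: +3 new -> 58 infected
Step 13: +2 new -> 60 infected
Step 14: +1 new -> 61 infected
Step 15: +0 new -> 61 infected

Answer: 61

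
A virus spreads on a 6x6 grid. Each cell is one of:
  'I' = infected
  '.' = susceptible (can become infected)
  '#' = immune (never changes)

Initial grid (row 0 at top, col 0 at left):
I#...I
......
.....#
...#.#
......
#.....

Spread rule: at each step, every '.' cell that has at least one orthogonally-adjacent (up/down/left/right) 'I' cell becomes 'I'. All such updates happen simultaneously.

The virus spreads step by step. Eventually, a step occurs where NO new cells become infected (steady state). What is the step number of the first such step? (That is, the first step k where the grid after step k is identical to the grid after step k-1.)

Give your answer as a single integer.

Step 0 (initial): 2 infected
Step 1: +3 new -> 5 infected
Step 2: +4 new -> 9 infected
Step 3: +6 new -> 15 infected
Step 4: +5 new -> 20 infected
Step 5: +3 new -> 23 infected
Step 6: +5 new -> 28 infected
Step 7: +3 new -> 31 infected
Step 8: +0 new -> 31 infected

Answer: 8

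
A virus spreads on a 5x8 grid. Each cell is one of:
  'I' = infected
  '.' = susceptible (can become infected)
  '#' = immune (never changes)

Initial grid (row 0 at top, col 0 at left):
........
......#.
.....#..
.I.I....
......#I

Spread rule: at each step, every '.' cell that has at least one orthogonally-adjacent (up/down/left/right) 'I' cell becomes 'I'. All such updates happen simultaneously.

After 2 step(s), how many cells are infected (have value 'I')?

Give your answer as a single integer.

Step 0 (initial): 3 infected
Step 1: +8 new -> 11 infected
Step 2: +11 new -> 22 infected

Answer: 22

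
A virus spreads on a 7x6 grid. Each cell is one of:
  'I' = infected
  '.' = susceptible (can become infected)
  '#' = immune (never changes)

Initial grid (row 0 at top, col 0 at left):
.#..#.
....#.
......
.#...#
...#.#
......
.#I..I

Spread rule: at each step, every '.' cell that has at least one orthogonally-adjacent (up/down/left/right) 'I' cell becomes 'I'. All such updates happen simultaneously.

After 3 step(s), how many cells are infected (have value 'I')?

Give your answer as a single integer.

Step 0 (initial): 2 infected
Step 1: +4 new -> 6 infected
Step 2: +4 new -> 10 infected
Step 3: +4 new -> 14 infected

Answer: 14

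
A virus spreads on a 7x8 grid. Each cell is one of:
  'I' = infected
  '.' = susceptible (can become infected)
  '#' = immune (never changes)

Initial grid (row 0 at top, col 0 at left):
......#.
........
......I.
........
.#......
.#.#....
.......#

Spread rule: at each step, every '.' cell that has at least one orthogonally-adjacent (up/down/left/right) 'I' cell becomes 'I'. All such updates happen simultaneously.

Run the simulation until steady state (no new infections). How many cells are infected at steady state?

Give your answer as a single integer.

Answer: 51

Derivation:
Step 0 (initial): 1 infected
Step 1: +4 new -> 5 infected
Step 2: +6 new -> 11 infected
Step 3: +8 new -> 19 infected
Step 4: +8 new -> 27 infected
Step 5: +7 new -> 34 infected
Step 6: +6 new -> 40 infected
Step 7: +5 new -> 45 infected
Step 8: +3 new -> 48 infected
Step 9: +2 new -> 50 infected
Step 10: +1 new -> 51 infected
Step 11: +0 new -> 51 infected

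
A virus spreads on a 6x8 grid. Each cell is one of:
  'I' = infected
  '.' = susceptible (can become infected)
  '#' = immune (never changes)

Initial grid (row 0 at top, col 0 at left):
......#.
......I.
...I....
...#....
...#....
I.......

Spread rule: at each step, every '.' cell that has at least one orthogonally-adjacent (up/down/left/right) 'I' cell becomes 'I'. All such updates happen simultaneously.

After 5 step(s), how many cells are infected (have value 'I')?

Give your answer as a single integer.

Answer: 45

Derivation:
Step 0 (initial): 3 infected
Step 1: +8 new -> 11 infected
Step 2: +14 new -> 25 infected
Step 3: +11 new -> 36 infected
Step 4: +6 new -> 42 infected
Step 5: +3 new -> 45 infected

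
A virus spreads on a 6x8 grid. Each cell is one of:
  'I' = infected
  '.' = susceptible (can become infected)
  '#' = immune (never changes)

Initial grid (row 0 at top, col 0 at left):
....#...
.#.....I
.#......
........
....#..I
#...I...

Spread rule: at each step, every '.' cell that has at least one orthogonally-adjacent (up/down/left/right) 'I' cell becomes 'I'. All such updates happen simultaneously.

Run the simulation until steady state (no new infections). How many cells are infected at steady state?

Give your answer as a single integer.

Answer: 43

Derivation:
Step 0 (initial): 3 infected
Step 1: +8 new -> 11 infected
Step 2: +8 new -> 19 infected
Step 3: +7 new -> 26 infected
Step 4: +6 new -> 32 infected
Step 5: +5 new -> 37 infected
Step 6: +2 new -> 39 infected
Step 7: +2 new -> 41 infected
Step 8: +2 new -> 43 infected
Step 9: +0 new -> 43 infected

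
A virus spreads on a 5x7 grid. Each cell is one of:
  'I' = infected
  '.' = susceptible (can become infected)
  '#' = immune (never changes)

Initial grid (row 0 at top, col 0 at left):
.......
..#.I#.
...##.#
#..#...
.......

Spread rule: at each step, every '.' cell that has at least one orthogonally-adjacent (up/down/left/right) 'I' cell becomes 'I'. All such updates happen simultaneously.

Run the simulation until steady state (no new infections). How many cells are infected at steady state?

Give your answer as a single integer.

Step 0 (initial): 1 infected
Step 1: +2 new -> 3 infected
Step 2: +2 new -> 5 infected
Step 3: +2 new -> 7 infected
Step 4: +2 new -> 9 infected
Step 5: +2 new -> 11 infected
Step 6: +2 new -> 13 infected
Step 7: +3 new -> 16 infected
Step 8: +2 new -> 18 infected
Step 9: +2 new -> 20 infected
Step 10: +1 new -> 21 infected
Step 11: +1 new -> 22 infected
Step 12: +2 new -> 24 infected
Step 13: +2 new -> 26 infected
Step 14: +2 new -> 28 infected
Step 15: +0 new -> 28 infected

Answer: 28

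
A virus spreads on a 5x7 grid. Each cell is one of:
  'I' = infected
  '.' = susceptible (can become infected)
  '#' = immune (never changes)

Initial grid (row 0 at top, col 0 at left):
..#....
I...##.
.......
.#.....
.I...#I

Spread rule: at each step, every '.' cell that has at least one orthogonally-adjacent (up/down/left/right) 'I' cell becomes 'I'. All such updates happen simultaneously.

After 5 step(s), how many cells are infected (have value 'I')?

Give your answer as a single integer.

Step 0 (initial): 3 infected
Step 1: +6 new -> 9 infected
Step 2: +8 new -> 17 infected
Step 3: +7 new -> 24 infected
Step 4: +4 new -> 28 infected
Step 5: +2 new -> 30 infected

Answer: 30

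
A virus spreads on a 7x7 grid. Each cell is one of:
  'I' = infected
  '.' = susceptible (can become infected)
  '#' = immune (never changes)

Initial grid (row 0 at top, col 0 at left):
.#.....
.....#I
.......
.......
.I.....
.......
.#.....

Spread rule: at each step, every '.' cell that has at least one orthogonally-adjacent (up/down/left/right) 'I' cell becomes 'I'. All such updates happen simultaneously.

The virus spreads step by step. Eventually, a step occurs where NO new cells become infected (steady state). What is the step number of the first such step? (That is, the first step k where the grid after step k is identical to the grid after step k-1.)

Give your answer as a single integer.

Step 0 (initial): 2 infected
Step 1: +6 new -> 8 infected
Step 2: +9 new -> 17 infected
Step 3: +12 new -> 29 infected
Step 4: +10 new -> 39 infected
Step 5: +6 new -> 45 infected
Step 6: +1 new -> 46 infected
Step 7: +0 new -> 46 infected

Answer: 7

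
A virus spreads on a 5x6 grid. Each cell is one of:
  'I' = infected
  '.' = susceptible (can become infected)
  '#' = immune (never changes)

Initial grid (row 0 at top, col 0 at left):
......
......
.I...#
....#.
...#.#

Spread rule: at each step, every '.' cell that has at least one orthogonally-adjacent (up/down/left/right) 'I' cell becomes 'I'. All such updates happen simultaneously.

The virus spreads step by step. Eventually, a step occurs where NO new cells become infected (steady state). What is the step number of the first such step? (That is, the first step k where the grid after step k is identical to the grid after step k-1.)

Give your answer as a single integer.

Answer: 7

Derivation:
Step 0 (initial): 1 infected
Step 1: +4 new -> 5 infected
Step 2: +7 new -> 12 infected
Step 3: +7 new -> 19 infected
Step 4: +2 new -> 21 infected
Step 5: +2 new -> 23 infected
Step 6: +1 new -> 24 infected
Step 7: +0 new -> 24 infected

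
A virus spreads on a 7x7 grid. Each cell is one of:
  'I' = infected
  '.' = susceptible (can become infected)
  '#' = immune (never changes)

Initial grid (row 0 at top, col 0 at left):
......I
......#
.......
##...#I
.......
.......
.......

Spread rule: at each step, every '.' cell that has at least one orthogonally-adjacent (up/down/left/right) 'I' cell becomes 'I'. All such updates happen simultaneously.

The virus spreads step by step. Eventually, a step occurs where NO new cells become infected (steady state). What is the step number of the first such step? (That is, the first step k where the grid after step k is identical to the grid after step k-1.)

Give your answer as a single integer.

Answer: 10

Derivation:
Step 0 (initial): 2 infected
Step 1: +3 new -> 5 infected
Step 2: +5 new -> 10 infected
Step 3: +6 new -> 16 infected
Step 4: +7 new -> 23 infected
Step 5: +7 new -> 30 infected
Step 6: +7 new -> 37 infected
Step 7: +5 new -> 42 infected
Step 8: +2 new -> 44 infected
Step 9: +1 new -> 45 infected
Step 10: +0 new -> 45 infected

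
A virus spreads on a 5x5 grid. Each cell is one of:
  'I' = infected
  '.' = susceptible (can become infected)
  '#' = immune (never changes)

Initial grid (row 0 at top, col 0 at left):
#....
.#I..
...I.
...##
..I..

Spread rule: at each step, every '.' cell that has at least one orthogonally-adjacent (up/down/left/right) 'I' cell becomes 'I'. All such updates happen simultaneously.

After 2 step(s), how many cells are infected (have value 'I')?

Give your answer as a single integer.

Answer: 17

Derivation:
Step 0 (initial): 3 infected
Step 1: +7 new -> 10 infected
Step 2: +7 new -> 17 infected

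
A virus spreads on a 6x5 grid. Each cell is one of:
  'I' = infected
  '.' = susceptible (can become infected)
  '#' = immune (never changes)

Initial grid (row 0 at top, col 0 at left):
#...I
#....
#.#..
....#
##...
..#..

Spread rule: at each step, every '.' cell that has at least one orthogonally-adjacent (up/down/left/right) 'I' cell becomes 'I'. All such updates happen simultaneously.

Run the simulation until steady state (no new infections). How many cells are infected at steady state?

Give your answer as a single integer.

Answer: 20

Derivation:
Step 0 (initial): 1 infected
Step 1: +2 new -> 3 infected
Step 2: +3 new -> 6 infected
Step 3: +3 new -> 9 infected
Step 4: +2 new -> 11 infected
Step 5: +3 new -> 14 infected
Step 6: +4 new -> 18 infected
Step 7: +2 new -> 20 infected
Step 8: +0 new -> 20 infected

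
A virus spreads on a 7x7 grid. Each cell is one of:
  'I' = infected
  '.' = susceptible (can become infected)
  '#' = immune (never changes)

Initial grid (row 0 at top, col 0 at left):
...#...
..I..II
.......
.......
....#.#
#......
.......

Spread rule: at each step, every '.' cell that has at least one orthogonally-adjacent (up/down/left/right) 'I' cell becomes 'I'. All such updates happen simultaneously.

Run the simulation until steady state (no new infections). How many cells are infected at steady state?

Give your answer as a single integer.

Answer: 45

Derivation:
Step 0 (initial): 3 infected
Step 1: +9 new -> 12 infected
Step 2: +9 new -> 21 infected
Step 3: +7 new -> 28 infected
Step 4: +5 new -> 33 infected
Step 5: +7 new -> 40 infected
Step 6: +4 new -> 44 infected
Step 7: +1 new -> 45 infected
Step 8: +0 new -> 45 infected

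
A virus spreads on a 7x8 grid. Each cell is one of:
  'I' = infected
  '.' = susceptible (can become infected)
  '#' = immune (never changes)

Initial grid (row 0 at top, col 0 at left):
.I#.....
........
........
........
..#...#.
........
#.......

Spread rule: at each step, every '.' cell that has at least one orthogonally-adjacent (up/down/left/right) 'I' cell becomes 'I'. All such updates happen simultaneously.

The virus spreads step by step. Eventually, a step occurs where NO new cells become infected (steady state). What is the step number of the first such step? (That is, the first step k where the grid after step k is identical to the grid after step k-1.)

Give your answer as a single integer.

Step 0 (initial): 1 infected
Step 1: +2 new -> 3 infected
Step 2: +3 new -> 6 infected
Step 3: +4 new -> 10 infected
Step 4: +6 new -> 16 infected
Step 5: +6 new -> 22 infected
Step 6: +8 new -> 30 infected
Step 7: +7 new -> 37 infected
Step 8: +6 new -> 43 infected
Step 9: +3 new -> 46 infected
Step 10: +3 new -> 49 infected
Step 11: +2 new -> 51 infected
Step 12: +1 new -> 52 infected
Step 13: +0 new -> 52 infected

Answer: 13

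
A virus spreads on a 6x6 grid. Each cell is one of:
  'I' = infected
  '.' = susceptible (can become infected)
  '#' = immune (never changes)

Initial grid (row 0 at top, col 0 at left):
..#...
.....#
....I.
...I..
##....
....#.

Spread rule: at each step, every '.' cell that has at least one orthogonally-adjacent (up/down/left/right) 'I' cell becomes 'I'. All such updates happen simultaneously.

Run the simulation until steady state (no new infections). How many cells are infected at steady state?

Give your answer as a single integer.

Step 0 (initial): 2 infected
Step 1: +6 new -> 8 infected
Step 2: +8 new -> 16 infected
Step 3: +7 new -> 23 infected
Step 4: +4 new -> 27 infected
Step 5: +3 new -> 30 infected
Step 6: +1 new -> 31 infected
Step 7: +0 new -> 31 infected

Answer: 31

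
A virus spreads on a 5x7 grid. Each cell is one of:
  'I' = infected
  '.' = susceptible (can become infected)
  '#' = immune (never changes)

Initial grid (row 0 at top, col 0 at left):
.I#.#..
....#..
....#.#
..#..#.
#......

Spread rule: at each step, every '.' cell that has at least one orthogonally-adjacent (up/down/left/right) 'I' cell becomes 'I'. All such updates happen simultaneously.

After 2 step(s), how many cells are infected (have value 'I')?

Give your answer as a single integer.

Step 0 (initial): 1 infected
Step 1: +2 new -> 3 infected
Step 2: +3 new -> 6 infected

Answer: 6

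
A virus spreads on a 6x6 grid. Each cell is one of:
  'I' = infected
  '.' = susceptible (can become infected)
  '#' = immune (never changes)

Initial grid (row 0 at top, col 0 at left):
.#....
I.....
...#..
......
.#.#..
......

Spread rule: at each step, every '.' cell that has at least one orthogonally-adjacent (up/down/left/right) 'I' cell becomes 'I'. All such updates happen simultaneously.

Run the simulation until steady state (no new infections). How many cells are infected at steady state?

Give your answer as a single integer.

Step 0 (initial): 1 infected
Step 1: +3 new -> 4 infected
Step 2: +3 new -> 7 infected
Step 3: +5 new -> 12 infected
Step 4: +4 new -> 16 infected
Step 5: +6 new -> 22 infected
Step 6: +4 new -> 26 infected
Step 7: +3 new -> 29 infected
Step 8: +2 new -> 31 infected
Step 9: +1 new -> 32 infected
Step 10: +0 new -> 32 infected

Answer: 32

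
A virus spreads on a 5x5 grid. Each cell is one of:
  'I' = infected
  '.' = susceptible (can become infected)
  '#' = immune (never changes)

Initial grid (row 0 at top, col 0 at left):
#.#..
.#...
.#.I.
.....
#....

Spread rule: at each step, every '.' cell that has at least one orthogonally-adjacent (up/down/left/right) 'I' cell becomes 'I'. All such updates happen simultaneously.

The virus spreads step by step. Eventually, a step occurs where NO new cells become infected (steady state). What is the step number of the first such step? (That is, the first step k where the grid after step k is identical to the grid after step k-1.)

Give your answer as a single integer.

Step 0 (initial): 1 infected
Step 1: +4 new -> 5 infected
Step 2: +6 new -> 11 infected
Step 3: +4 new -> 15 infected
Step 4: +2 new -> 17 infected
Step 5: +1 new -> 18 infected
Step 6: +1 new -> 19 infected
Step 7: +0 new -> 19 infected

Answer: 7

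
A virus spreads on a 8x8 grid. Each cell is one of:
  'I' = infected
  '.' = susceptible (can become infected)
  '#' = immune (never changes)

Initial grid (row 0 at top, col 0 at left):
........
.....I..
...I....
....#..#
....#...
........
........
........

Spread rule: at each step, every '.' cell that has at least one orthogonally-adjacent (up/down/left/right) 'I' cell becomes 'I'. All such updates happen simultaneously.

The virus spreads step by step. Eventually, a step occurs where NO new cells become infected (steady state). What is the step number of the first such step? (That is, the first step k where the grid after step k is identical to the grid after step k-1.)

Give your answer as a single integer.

Step 0 (initial): 2 infected
Step 1: +8 new -> 10 infected
Step 2: +10 new -> 20 infected
Step 3: +10 new -> 30 infected
Step 4: +9 new -> 39 infected
Step 5: +9 new -> 48 infected
Step 6: +7 new -> 55 infected
Step 7: +4 new -> 59 infected
Step 8: +2 new -> 61 infected
Step 9: +0 new -> 61 infected

Answer: 9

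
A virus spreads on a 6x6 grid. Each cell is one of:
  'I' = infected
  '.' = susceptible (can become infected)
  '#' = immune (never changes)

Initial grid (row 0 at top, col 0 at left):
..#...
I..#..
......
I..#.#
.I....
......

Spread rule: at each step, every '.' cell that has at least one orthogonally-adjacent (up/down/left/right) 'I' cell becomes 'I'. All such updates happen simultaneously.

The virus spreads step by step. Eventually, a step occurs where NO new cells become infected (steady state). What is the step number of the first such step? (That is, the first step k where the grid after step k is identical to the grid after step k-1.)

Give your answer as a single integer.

Step 0 (initial): 3 infected
Step 1: +7 new -> 10 infected
Step 2: +7 new -> 17 infected
Step 3: +3 new -> 20 infected
Step 4: +4 new -> 24 infected
Step 5: +2 new -> 26 infected
Step 6: +2 new -> 28 infected
Step 7: +2 new -> 30 infected
Step 8: +2 new -> 32 infected
Step 9: +0 new -> 32 infected

Answer: 9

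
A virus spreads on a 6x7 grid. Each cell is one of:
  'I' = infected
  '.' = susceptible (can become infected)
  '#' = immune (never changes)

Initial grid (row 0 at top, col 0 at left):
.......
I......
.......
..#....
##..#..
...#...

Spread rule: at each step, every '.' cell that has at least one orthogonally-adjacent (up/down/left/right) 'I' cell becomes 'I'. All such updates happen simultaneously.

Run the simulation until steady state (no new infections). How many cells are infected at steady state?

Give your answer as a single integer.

Step 0 (initial): 1 infected
Step 1: +3 new -> 4 infected
Step 2: +4 new -> 8 infected
Step 3: +4 new -> 12 infected
Step 4: +3 new -> 15 infected
Step 5: +4 new -> 19 infected
Step 6: +5 new -> 24 infected
Step 7: +4 new -> 28 infected
Step 8: +3 new -> 31 infected
Step 9: +3 new -> 34 infected
Step 10: +3 new -> 37 infected
Step 11: +0 new -> 37 infected

Answer: 37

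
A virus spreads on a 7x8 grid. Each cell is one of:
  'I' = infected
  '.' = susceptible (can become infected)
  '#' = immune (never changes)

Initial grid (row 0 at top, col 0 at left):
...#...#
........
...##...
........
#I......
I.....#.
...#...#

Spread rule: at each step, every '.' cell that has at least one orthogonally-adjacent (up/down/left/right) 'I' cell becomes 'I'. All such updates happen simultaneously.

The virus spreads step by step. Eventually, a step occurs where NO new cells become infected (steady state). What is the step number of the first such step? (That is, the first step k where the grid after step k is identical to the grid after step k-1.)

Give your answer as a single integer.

Step 0 (initial): 2 infected
Step 1: +4 new -> 6 infected
Step 2: +6 new -> 12 infected
Step 3: +7 new -> 19 infected
Step 4: +6 new -> 25 infected
Step 5: +7 new -> 32 infected
Step 6: +5 new -> 37 infected
Step 7: +6 new -> 43 infected
Step 8: +3 new -> 46 infected
Step 9: +2 new -> 48 infected
Step 10: +0 new -> 48 infected

Answer: 10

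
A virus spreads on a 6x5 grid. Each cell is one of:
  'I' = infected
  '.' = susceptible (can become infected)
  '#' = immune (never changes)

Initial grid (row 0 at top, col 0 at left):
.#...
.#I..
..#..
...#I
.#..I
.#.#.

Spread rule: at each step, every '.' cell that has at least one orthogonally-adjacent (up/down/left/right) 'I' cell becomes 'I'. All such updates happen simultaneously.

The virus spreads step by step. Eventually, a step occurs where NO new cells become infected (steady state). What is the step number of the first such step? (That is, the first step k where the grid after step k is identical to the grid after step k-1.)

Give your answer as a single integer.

Answer: 9

Derivation:
Step 0 (initial): 3 infected
Step 1: +5 new -> 8 infected
Step 2: +4 new -> 12 infected
Step 3: +3 new -> 15 infected
Step 4: +1 new -> 16 infected
Step 5: +2 new -> 18 infected
Step 6: +2 new -> 20 infected
Step 7: +2 new -> 22 infected
Step 8: +1 new -> 23 infected
Step 9: +0 new -> 23 infected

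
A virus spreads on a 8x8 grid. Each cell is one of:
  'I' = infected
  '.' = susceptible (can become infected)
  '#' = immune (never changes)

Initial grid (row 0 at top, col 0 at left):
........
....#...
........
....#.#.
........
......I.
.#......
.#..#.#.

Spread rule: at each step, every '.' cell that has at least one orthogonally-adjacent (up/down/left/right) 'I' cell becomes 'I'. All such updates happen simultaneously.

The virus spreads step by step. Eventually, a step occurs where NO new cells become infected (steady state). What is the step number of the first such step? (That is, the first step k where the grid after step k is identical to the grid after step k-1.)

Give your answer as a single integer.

Step 0 (initial): 1 infected
Step 1: +4 new -> 5 infected
Step 2: +5 new -> 10 infected
Step 3: +7 new -> 17 infected
Step 4: +5 new -> 22 infected
Step 5: +9 new -> 31 infected
Step 6: +8 new -> 39 infected
Step 7: +7 new -> 46 infected
Step 8: +5 new -> 51 infected
Step 9: +3 new -> 54 infected
Step 10: +2 new -> 56 infected
Step 11: +1 new -> 57 infected
Step 12: +0 new -> 57 infected

Answer: 12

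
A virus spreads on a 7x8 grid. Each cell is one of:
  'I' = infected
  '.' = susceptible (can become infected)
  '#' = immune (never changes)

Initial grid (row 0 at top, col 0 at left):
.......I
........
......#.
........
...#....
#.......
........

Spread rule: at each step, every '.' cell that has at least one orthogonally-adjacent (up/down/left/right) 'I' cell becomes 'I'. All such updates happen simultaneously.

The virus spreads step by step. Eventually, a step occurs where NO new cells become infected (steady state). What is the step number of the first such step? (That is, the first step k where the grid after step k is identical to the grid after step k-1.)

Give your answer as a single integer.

Step 0 (initial): 1 infected
Step 1: +2 new -> 3 infected
Step 2: +3 new -> 6 infected
Step 3: +3 new -> 9 infected
Step 4: +5 new -> 14 infected
Step 5: +6 new -> 20 infected
Step 6: +7 new -> 27 infected
Step 7: +7 new -> 34 infected
Step 8: +5 new -> 39 infected
Step 9: +5 new -> 44 infected
Step 10: +4 new -> 48 infected
Step 11: +3 new -> 51 infected
Step 12: +1 new -> 52 infected
Step 13: +1 new -> 53 infected
Step 14: +0 new -> 53 infected

Answer: 14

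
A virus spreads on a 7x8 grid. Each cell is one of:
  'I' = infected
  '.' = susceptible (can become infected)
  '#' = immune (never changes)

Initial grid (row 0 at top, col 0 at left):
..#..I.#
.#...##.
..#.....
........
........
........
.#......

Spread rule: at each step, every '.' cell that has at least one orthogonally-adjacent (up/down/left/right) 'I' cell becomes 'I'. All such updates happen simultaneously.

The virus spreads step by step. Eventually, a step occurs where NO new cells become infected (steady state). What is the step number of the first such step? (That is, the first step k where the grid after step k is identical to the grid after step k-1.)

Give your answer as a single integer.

Answer: 13

Derivation:
Step 0 (initial): 1 infected
Step 1: +2 new -> 3 infected
Step 2: +2 new -> 5 infected
Step 3: +2 new -> 7 infected
Step 4: +4 new -> 11 infected
Step 5: +4 new -> 15 infected
Step 6: +6 new -> 21 infected
Step 7: +8 new -> 29 infected
Step 8: +8 new -> 37 infected
Step 9: +6 new -> 43 infected
Step 10: +3 new -> 46 infected
Step 11: +2 new -> 48 infected
Step 12: +1 new -> 49 infected
Step 13: +0 new -> 49 infected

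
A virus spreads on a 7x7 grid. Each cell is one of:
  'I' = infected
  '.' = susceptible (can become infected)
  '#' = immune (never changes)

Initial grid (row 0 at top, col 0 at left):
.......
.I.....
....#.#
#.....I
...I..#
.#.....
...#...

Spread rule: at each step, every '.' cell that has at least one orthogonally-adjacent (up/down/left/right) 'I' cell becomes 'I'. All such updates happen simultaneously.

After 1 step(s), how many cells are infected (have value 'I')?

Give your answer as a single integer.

Step 0 (initial): 3 infected
Step 1: +9 new -> 12 infected

Answer: 12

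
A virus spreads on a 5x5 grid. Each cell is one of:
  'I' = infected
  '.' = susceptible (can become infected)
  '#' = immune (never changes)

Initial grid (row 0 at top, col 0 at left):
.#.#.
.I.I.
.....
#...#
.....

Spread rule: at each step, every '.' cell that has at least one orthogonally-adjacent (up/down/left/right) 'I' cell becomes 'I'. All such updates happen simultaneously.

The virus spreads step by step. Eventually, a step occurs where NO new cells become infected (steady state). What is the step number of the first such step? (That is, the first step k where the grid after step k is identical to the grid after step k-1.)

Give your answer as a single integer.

Step 0 (initial): 2 infected
Step 1: +5 new -> 7 infected
Step 2: +8 new -> 15 infected
Step 3: +3 new -> 18 infected
Step 4: +3 new -> 21 infected
Step 5: +0 new -> 21 infected

Answer: 5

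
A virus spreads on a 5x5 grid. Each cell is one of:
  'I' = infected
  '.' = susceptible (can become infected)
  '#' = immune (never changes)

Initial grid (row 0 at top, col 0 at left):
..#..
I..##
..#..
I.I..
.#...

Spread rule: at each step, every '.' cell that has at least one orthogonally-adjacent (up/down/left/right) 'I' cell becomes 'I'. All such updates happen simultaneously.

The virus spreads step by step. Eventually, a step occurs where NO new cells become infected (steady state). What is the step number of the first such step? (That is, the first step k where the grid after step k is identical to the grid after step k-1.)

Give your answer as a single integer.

Answer: 4

Derivation:
Step 0 (initial): 3 infected
Step 1: +7 new -> 10 infected
Step 2: +6 new -> 16 infected
Step 3: +2 new -> 18 infected
Step 4: +0 new -> 18 infected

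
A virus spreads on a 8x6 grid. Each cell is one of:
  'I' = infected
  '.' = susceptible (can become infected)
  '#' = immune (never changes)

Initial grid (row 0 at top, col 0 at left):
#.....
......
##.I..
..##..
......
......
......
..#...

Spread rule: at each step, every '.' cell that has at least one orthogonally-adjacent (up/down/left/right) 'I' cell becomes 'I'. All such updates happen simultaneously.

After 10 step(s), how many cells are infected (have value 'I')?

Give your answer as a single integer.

Answer: 42

Derivation:
Step 0 (initial): 1 infected
Step 1: +3 new -> 4 infected
Step 2: +5 new -> 9 infected
Step 3: +6 new -> 15 infected
Step 4: +6 new -> 21 infected
Step 5: +4 new -> 25 infected
Step 6: +5 new -> 30 infected
Step 7: +6 new -> 36 infected
Step 8: +3 new -> 39 infected
Step 9: +2 new -> 41 infected
Step 10: +1 new -> 42 infected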